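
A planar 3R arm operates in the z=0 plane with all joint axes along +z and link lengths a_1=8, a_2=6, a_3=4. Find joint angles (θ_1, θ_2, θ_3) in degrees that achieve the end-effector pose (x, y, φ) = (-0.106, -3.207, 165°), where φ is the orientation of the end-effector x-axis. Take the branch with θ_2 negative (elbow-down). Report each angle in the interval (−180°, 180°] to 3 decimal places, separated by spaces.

0.005 -135.000 -60.005

wrist centre = target − a_3·(cos φ, sin φ) = (3.7577, -4.2423)
cos θ_2 = (32.1172−8²−6²)/(2·8·6) = -0.7071; θ_2 = -135.0004° (elbow-down)
β = atan2(-4.2423,3.7577) = -48.4663°; ψ = atan2(-4.2426,3.7573) = -48.4713°
θ_1 = β − ψ = 0.0051°
θ_3 = φ − θ_1 − θ_2 = -60.0046° (wrapped to (-180°,180°])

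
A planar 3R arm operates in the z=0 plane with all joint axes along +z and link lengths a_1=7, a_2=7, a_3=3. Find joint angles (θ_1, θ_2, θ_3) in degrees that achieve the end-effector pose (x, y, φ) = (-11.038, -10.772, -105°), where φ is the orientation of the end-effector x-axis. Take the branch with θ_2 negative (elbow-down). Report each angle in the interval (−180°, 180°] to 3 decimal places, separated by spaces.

-120.002 -44.995 59.997

wrist centre = target − a_3·(cos φ, sin φ) = (-10.2615, -7.8742)
cos θ_2 = (167.3026−7²−7²)/(2·7·7) = 0.7072; θ_2 = -44.9949° (elbow-down)
β = atan2(-7.8742,-10.2615) = -142.4991°; ψ = atan2(-4.9493,11.9502) = -22.4974°
θ_1 = β − ψ = -120.0016°
θ_3 = φ − θ_1 − θ_2 = 59.9965° (wrapped to (-180°,180°])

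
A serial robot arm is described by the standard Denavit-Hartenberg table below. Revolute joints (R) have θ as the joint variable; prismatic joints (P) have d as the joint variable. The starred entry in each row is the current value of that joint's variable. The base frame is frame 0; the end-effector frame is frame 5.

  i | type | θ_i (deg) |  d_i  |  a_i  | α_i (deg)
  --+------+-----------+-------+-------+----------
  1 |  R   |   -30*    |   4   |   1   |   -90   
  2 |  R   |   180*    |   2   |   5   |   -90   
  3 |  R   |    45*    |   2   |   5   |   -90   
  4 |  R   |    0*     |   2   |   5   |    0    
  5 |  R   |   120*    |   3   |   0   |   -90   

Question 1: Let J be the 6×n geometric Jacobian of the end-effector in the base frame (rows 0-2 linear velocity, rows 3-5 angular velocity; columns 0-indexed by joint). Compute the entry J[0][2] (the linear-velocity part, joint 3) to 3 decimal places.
7.418

axis z_2 = (-0.0000,0.0000,1.0000); lever o_n−o_2 = (-8.3652,-7.4178,2.0000)
cross product → J_v[:, 2] = (7.4178,-8.3652,0.0000)
J_ω[:, 2] = z_2
entry J[0][2] = 7.4178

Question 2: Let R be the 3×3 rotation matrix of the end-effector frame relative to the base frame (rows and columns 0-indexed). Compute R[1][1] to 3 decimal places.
End-effector y-axis (col 1 of R) = (-0.2588,0.9659,-0.0000)
R[1][1] = 0.9659

0.966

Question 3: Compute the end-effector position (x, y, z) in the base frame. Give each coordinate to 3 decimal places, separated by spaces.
after link 1: o_1 = (0.8660, -0.5000, 4.0000)
after link 2: o_2 = (-2.4641, 3.7321, 4.0000)
after link 3: o_3 = (-7.2937, 2.4380, 6.0000)
after link 4: o_4 = (-11.6057, -0.7880, 6.0000)
after link 5: o_5 = (-10.8293, -3.6858, 6.0000)

-10.829 -3.686 6.000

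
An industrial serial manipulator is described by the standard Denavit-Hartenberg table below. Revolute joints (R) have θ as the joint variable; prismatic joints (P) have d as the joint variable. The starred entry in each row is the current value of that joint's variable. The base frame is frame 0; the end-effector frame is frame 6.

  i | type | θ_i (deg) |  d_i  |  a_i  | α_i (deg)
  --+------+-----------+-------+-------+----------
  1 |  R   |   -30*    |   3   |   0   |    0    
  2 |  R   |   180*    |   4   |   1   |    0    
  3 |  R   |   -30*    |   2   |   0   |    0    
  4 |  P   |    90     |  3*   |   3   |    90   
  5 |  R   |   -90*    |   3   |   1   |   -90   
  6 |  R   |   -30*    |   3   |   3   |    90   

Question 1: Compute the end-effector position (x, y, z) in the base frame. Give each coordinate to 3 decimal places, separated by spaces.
after link 1: o_1 = (0.0000, 0.0000, 3.0000)
after link 2: o_2 = (-0.8660, 0.5000, 7.0000)
after link 3: o_3 = (-0.8660, 0.5000, 9.0000)
after link 4: o_4 = (-3.4641, -1.0000, 12.0000)
after link 5: o_5 = (-4.9641, 1.5981, 11.0000)
after link 6: o_6 = (-8.3122, 1.3971, 8.4019)

-8.312 1.397 8.402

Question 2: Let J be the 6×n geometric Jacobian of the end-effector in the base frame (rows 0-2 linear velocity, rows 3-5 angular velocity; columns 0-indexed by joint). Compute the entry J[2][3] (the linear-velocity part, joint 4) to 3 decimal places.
1.000

prismatic axis z_3 = (0.0000,0.0000,1.0000)
J_v[:, 3] = z_3; J_ω[:, 3] = (0,0,0)
entry J[2][3] = 1.0000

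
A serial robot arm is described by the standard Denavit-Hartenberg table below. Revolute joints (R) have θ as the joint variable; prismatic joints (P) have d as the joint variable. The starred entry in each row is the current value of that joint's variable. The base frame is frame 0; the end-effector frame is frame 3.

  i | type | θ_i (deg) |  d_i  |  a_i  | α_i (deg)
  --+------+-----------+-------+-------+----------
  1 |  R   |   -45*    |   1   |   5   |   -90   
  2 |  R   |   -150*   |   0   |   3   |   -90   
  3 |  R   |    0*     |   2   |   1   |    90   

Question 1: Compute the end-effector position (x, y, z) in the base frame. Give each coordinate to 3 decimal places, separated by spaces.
after link 1: o_1 = (3.5355, -3.5355, 1.0000)
after link 2: o_2 = (1.6984, -1.6984, 2.5000)
after link 3: o_3 = (1.7932, -1.7932, 4.7321)

1.793 -1.793 4.732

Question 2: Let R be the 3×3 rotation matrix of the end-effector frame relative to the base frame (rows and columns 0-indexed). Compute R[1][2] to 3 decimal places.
0.707

End-effector z-axis (col 2 of R) = (0.7071,0.7071,0.0000)
R[1][2] = 0.7071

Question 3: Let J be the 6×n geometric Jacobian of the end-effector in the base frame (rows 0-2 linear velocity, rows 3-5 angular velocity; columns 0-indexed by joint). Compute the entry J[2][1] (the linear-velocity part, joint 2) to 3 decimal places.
2.464

axis z_1 = (0.7071,0.7071,0.0000); lever o_n−o_1 = (-1.7424,1.7424,3.7321)
cross product → J_v[:, 1] = (2.6390,-2.6390,2.4641)
J_ω[:, 1] = z_1
entry J[2][1] = 2.4641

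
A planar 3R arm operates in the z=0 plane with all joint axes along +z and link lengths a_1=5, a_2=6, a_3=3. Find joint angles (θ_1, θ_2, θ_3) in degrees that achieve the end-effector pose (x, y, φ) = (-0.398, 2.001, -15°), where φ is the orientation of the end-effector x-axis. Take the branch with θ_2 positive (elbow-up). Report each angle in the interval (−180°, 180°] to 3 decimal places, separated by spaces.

60.002 134.996 150.001

wrist centre = target − a_3·(cos φ, sin φ) = (-3.2958, 2.7775)
cos θ_2 = (18.5764−5²−6²)/(2·5·6) = -0.7071; θ_2 = 134.9962° (elbow-up)
β = atan2(2.7775,-3.2958) = 139.8781°; ψ = atan2(4.2429,0.7576) = 79.8756°
θ_1 = β − ψ = 60.0025°
θ_3 = φ − θ_1 − θ_2 = 150.0014° (wrapped to (-180°,180°])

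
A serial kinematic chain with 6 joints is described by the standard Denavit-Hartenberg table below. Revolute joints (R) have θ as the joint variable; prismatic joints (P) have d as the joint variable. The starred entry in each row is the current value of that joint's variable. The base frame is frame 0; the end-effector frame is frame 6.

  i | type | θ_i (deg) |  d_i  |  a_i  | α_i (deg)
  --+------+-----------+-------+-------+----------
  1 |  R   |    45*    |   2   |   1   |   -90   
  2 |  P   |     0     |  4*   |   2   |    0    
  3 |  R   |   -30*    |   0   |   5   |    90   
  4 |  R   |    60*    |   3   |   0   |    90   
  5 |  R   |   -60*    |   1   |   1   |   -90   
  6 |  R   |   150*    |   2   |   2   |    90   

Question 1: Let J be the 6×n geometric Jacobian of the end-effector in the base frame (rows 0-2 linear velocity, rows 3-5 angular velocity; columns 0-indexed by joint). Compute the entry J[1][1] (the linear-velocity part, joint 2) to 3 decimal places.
0.707

prismatic axis z_1 = (-0.7071,0.7071,0.0000)
J_v[:, 1] = z_1; J_ω[:, 1] = (0,0,0)
entry J[1][1] = 0.7071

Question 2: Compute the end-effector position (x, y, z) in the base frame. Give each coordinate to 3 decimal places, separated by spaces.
0.298 7.628 8.855

after link 1: o_1 = (0.7071, 0.7071, 2.0000)
after link 2: o_2 = (-0.7071, 4.9497, 2.0000)
after link 3: o_3 = (2.3548, 8.0116, 4.5000)
after link 4: o_4 = (1.2941, 6.9509, 7.0981)
after link 5: o_5 = (2.3311, 7.8932, 6.9061)
after link 6: o_6 = (0.2981, 7.6280, 8.8546)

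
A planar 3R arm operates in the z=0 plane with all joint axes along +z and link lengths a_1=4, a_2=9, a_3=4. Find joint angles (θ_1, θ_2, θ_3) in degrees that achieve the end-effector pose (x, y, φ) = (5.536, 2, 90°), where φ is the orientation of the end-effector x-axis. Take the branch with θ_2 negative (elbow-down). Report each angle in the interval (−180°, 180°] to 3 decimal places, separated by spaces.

110.270 -149.998 129.728

wrist centre = target − a_3·(cos φ, sin φ) = (5.5360, -2.0000)
cos θ_2 = (34.6473−4²−9²)/(2·4·9) = -0.8660; θ_2 = -149.9982° (elbow-down)
β = atan2(-2.0000,5.5360) = -19.8634°; ψ = atan2(-4.5002,-3.7941) = -130.1337°
θ_1 = β − ψ = 110.2704°
θ_3 = φ − θ_1 − θ_2 = 129.7278° (wrapped to (-180°,180°])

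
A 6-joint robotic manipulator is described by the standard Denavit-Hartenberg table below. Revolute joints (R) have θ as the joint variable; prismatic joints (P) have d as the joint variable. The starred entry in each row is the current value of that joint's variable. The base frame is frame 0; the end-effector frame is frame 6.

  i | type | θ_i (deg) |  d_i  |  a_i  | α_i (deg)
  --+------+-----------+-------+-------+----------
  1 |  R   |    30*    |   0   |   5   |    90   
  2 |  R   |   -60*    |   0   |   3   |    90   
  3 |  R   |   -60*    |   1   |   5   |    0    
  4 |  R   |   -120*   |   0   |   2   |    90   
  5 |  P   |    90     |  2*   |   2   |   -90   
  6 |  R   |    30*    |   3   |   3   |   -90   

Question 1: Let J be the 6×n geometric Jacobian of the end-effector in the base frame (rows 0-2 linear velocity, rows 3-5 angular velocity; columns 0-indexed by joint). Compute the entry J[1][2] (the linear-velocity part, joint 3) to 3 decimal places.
axis z_2 = (-0.7500,-0.4330,-0.5000); lever o_n−o_2 = (-4.5981,1.7679,-5.8301)
cross product → J_v[:, 2] = (3.4085,-2.0736,-3.3170)
J_ω[:, 2] = z_2
entry J[1][2] = -2.0736

-2.074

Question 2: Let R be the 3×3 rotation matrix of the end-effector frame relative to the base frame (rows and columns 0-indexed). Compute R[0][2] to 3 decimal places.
End-effector z-axis (col 2 of R) = (-0.0580,0.9665,0.2500)
R[0][2] = -0.0580

-0.058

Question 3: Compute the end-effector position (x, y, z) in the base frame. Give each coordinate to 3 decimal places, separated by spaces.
1.031 5.018 -8.428

after link 1: o_1 = (4.3301, 2.5000, 0.0000)
after link 2: o_2 = (5.6292, 3.2500, -2.5981)
after link 3: o_3 = (3.7966, 7.1920, -5.2631)
after link 4: o_4 = (2.9306, 6.6920, -3.5311)
after link 5: o_5 = (2.4306, 4.0939, -4.5311)
after link 6: o_6 = (1.0311, 5.0179, -8.4282)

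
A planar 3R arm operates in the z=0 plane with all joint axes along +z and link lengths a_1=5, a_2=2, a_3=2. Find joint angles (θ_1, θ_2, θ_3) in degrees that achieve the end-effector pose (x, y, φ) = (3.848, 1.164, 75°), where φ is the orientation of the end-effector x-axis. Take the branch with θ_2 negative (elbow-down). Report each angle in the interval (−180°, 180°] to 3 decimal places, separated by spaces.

4.034 -149.992 -139.042

wrist centre = target − a_3·(cos φ, sin φ) = (3.3304, -0.7679)
cos θ_2 = (11.6809−5²−2²)/(2·5·2) = -0.8660; θ_2 = -149.9919° (elbow-down)
β = atan2(-0.7679,3.3304) = -12.9833°; ψ = atan2(-1.0002,3.2681) = -17.0175°
θ_1 = β − ψ = 4.0342°
θ_3 = φ − θ_1 − θ_2 = -139.0423° (wrapped to (-180°,180°])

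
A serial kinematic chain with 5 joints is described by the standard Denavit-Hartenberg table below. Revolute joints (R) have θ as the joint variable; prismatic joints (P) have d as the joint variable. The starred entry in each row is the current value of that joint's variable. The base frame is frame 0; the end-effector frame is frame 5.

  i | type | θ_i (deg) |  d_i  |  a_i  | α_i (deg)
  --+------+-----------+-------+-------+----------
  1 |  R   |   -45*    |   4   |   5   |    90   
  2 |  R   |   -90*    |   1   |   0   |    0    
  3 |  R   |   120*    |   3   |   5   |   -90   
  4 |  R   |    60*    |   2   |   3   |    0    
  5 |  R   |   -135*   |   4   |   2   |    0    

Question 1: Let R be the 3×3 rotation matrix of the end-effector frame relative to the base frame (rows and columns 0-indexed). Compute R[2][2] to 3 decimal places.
End-effector z-axis (col 2 of R) = (-0.3536,0.3536,0.8660)
R[2][2] = 0.8660

0.866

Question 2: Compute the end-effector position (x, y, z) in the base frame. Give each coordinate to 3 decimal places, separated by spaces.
3.354 -8.069 12.705

after link 1: o_1 = (3.5355, -3.5355, 4.0000)
after link 2: o_2 = (2.8284, -4.2426, 4.0000)
after link 3: o_3 = (3.7690, -9.4258, 6.5000)
after link 4: o_4 = (5.8175, -7.8002, 8.9821)
after link 5: o_5 = (3.3543, -8.0690, 12.7050)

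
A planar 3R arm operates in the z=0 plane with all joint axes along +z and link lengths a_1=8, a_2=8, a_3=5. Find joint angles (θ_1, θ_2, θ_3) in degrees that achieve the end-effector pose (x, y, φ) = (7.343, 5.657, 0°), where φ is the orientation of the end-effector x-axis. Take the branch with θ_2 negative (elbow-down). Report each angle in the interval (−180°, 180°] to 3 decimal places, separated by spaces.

135.001 -134.999 -0.002

wrist centre = target − a_3·(cos φ, sin φ) = (2.3430, 5.6570)
cos θ_2 = (37.4913−8²−8²)/(2·8·8) = -0.7071; θ_2 = -134.9994° (elbow-down)
β = atan2(5.6570,2.3430) = 67.5018°; ψ = atan2(-5.6569,2.3432) = -67.4997°
θ_1 = β − ψ = 135.0015°
θ_3 = φ − θ_1 − θ_2 = -0.0021° (wrapped to (-180°,180°])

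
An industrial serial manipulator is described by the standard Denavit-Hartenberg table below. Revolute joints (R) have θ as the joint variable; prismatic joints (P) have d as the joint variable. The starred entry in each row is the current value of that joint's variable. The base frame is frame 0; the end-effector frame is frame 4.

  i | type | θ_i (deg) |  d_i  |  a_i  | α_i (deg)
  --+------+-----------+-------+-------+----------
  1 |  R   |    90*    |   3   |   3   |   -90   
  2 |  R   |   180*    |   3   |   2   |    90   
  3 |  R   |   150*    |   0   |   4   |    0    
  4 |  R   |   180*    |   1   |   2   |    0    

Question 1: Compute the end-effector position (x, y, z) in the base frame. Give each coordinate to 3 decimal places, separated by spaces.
after link 1: o_1 = (0.0000, 3.0000, 3.0000)
after link 2: o_2 = (-3.0000, 1.0000, 3.0000)
after link 3: o_3 = (-5.0000, 4.4641, 3.0000)
after link 4: o_4 = (-4.0000, 2.7321, 2.0000)

-4.000 2.732 2.000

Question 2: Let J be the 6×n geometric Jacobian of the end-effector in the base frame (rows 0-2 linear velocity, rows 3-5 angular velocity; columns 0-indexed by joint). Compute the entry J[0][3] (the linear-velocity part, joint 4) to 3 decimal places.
axis z_3 = (-0.0000,0.0000,-1.0000); lever o_n−o_3 = (1.0000,-1.7321,-1.0000)
cross product → J_v[:, 3] = (-1.7321,-1.0000,0.0000)
J_ω[:, 3] = z_3
entry J[0][3] = -1.7321

-1.732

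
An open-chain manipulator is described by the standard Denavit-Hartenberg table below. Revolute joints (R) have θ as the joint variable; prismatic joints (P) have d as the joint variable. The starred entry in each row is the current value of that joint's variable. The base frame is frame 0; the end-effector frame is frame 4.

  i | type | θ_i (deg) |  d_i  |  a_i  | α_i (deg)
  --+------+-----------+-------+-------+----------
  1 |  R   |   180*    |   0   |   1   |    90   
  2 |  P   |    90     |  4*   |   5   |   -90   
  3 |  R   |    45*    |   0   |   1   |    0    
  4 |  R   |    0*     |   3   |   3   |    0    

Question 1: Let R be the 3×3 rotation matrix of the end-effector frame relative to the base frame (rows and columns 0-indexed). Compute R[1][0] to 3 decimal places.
-0.707

End-effector x-axis (col 0 of R) = (-0.0000,-0.7071,0.7071)
R[1][0] = -0.7071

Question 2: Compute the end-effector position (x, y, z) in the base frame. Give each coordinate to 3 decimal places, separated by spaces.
2.000 1.172 7.828

after link 1: o_1 = (-1.0000, 0.0000, 0.0000)
after link 2: o_2 = (-1.0000, 4.0000, 5.0000)
after link 3: o_3 = (-1.0000, 3.2929, 5.7071)
after link 4: o_4 = (2.0000, 1.1716, 7.8284)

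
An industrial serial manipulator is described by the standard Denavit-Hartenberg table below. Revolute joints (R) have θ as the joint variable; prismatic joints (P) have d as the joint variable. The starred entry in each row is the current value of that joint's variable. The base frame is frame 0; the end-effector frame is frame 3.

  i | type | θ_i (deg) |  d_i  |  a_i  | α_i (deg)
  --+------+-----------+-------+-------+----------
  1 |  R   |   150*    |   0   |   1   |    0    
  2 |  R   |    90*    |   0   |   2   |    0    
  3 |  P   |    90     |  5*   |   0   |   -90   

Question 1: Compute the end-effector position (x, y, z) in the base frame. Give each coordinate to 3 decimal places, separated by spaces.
-1.866 -1.232 5.000

after link 1: o_1 = (-0.8660, 0.5000, 0.0000)
after link 2: o_2 = (-1.8660, -1.2321, 0.0000)
after link 3: o_3 = (-1.8660, -1.2321, 5.0000)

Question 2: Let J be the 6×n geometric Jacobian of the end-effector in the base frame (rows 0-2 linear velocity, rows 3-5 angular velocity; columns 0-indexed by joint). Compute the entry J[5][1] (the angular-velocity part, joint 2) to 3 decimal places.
axis z_1 = (0.0000,0.0000,1.0000); lever o_n−o_1 = (-1.0000,-1.7321,5.0000)
cross product → J_v[:, 1] = (1.7321,-1.0000,0.0000)
J_ω[:, 1] = z_1
entry J[5][1] = 1.0000

1.000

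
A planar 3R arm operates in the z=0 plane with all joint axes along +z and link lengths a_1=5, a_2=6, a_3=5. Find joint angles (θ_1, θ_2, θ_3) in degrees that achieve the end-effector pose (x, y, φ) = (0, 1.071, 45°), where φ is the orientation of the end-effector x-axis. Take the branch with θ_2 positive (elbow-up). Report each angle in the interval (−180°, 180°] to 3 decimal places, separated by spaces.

135.001 135.000 134.999

wrist centre = target − a_3·(cos φ, sin φ) = (-3.5355, -2.4645)
cos θ_2 = (18.5739−5²−6²)/(2·5·6) = -0.7071; θ_2 = 134.9995° (elbow-up)
β = atan2(-2.4645,-3.5355) = -145.1206°; ψ = atan2(4.2427,0.7574) = 79.8783°
θ_1 = β − ψ = -224.9989°
θ_3 = φ − θ_1 − θ_2 = 134.9994° (wrapped to (-180°,180°])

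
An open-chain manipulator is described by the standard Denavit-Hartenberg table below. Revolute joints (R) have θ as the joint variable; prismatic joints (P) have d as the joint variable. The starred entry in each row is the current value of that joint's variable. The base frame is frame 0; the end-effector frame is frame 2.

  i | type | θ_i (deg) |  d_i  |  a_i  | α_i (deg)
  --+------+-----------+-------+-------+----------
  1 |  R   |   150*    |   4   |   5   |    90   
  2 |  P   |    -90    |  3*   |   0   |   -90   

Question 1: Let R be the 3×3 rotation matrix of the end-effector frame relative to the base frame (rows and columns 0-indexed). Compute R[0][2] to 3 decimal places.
-0.866

End-effector z-axis (col 2 of R) = (-0.8660,0.5000,0.0000)
R[0][2] = -0.8660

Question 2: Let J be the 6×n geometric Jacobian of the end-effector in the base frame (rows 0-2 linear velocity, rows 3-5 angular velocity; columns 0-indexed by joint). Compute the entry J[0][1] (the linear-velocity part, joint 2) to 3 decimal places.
0.500

prismatic axis z_1 = (0.5000,0.8660,0.0000)
J_v[:, 1] = z_1; J_ω[:, 1] = (0,0,0)
entry J[0][1] = 0.5000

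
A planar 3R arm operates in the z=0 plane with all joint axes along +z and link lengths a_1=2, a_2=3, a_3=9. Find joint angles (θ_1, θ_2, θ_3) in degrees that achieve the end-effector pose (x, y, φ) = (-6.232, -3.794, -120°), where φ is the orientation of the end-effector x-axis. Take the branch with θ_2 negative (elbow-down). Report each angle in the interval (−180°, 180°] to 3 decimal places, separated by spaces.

149.992 -59.991 149.998

wrist centre = target − a_3·(cos φ, sin φ) = (-1.7320, 4.0002)
cos θ_2 = (19.0017−2²−3²)/(2·2·3) = 0.5001; θ_2 = -59.9909° (elbow-down)
β = atan2(4.0002,-1.7320) = 113.4114°; ψ = atan2(-2.5978,3.5004) = -36.5810°
θ_1 = β − ψ = 149.9924°
θ_3 = φ − θ_1 − θ_2 = 149.9984° (wrapped to (-180°,180°])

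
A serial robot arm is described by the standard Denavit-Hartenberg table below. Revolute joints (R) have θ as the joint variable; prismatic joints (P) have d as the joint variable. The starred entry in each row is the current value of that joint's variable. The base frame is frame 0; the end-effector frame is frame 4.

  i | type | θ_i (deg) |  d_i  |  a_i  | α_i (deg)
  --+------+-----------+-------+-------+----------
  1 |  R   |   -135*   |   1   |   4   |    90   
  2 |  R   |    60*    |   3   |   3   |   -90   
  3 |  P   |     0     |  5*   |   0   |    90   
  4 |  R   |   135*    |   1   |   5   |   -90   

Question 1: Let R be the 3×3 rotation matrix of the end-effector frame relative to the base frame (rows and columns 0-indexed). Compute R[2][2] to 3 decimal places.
End-effector z-axis (col 2 of R) = (-0.1830,-0.1830,-0.9659)
R[2][2] = -0.9659

-0.966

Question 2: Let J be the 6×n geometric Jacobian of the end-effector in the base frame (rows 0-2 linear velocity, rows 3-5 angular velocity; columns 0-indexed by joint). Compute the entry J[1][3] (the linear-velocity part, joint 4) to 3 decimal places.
-0.915

axis z_3 = (-0.7071,0.7071,0.0000); lever o_n−o_3 = (2.7080,4.1222,-1.2941)
cross product → J_v[:, 3] = (-0.9151,-0.9151,-4.8296)
J_ω[:, 3] = z_3
entry J[1][3] = -0.9151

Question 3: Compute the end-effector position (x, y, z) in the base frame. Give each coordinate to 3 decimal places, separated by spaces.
after link 1: o_1 = (-2.8284, -2.8284, 1.0000)
after link 2: o_2 = (-6.0104, -1.7678, 3.5981)
after link 3: o_3 = (-2.9485, 1.2941, 6.0981)
after link 4: o_4 = (-0.2406, 5.4163, 4.8040)

-0.241 5.416 4.804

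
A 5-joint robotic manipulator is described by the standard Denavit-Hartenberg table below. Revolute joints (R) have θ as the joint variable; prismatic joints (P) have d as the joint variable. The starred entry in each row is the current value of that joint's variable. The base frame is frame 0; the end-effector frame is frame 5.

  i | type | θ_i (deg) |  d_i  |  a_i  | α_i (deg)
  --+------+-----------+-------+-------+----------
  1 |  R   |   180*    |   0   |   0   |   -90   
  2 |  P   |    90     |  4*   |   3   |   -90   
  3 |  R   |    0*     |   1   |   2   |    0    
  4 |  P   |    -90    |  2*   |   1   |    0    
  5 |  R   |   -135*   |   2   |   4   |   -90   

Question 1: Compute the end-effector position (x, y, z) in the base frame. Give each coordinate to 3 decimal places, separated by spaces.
5.000 -2.172 -2.172

after link 1: o_1 = (0.0000, 0.0000, 0.0000)
after link 2: o_2 = (-0.0000, -4.0000, -3.0000)
after link 3: o_3 = (1.0000, -4.0000, -5.0000)
after link 4: o_4 = (3.0000, -5.0000, -5.0000)
after link 5: o_5 = (5.0000, -2.1716, -2.1716)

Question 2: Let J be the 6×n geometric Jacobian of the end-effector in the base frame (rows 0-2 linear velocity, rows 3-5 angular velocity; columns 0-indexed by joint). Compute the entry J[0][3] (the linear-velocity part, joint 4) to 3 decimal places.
prismatic axis z_3 = (1.0000,-0.0000,-0.0000)
J_v[:, 3] = z_3; J_ω[:, 3] = (0,0,0)
entry J[0][3] = 1.0000

1.000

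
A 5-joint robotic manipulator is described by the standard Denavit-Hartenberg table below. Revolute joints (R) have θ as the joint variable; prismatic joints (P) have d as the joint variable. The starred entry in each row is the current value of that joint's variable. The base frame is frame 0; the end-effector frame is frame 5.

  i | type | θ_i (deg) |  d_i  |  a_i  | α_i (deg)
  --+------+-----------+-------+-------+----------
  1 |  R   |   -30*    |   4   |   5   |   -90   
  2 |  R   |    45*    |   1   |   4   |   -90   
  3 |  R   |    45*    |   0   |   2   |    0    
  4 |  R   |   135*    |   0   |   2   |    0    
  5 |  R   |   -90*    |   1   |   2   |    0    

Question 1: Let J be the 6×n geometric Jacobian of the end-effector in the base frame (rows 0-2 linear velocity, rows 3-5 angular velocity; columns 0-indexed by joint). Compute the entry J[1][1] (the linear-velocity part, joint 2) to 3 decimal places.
1.561

axis z_1 = (0.5000,0.8660,0.0000); lever o_n−o_1 = (0.2713,-2.9443,-3.1213)
cross product → J_v[:, 1] = (-2.7031,1.5607,-1.7071)
J_ω[:, 1] = z_1
entry J[1][1] = 1.5607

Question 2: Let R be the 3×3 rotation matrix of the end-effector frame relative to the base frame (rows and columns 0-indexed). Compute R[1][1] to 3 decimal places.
End-effector y-axis (col 1 of R) = (-0.6124,0.3536,0.7071)
R[1][1] = 0.3536

0.354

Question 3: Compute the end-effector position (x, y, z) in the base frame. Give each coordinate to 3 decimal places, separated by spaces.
after link 1: o_1 = (4.3301, -2.5000, 4.0000)
after link 2: o_2 = (7.2796, -3.0482, 1.1716)
after link 3: o_3 = (7.4385, -4.7729, 0.1716)
after link 4: o_4 = (6.2138, -4.0658, 1.5858)
after link 5: o_5 = (4.6014, -5.4443, 0.8787)

4.601 -5.444 0.879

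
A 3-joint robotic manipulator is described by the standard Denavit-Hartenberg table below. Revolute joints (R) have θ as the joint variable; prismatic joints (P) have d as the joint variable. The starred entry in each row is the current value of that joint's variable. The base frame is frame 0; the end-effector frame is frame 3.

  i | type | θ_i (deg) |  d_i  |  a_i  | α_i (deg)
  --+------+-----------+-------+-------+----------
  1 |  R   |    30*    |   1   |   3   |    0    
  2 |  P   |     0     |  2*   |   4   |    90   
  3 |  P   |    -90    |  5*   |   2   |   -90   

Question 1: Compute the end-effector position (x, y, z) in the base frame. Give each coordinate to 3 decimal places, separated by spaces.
8.562 -0.830 1.000

after link 1: o_1 = (2.5981, 1.5000, 1.0000)
after link 2: o_2 = (6.0622, 3.5000, 3.0000)
after link 3: o_3 = (8.5622, -0.8301, 1.0000)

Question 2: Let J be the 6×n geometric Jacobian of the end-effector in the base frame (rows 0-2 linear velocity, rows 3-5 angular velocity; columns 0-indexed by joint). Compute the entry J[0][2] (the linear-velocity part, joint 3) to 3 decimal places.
prismatic axis z_2 = (0.5000,-0.8660,0.0000)
J_v[:, 2] = z_2; J_ω[:, 2] = (0,0,0)
entry J[0][2] = 0.5000

0.500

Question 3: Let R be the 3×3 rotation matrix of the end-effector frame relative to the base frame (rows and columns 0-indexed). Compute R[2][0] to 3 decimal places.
-1.000

End-effector x-axis (col 0 of R) = (0.0000,-0.0000,-1.0000)
R[2][0] = -1.0000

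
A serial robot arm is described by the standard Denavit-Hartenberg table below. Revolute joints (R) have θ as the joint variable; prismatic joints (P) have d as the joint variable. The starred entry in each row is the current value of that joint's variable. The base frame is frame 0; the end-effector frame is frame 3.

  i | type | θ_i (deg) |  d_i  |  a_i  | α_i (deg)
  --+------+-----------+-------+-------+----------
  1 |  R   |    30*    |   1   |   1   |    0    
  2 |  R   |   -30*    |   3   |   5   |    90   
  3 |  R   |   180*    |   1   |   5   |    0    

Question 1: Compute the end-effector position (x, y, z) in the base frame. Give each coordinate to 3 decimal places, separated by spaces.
after link 1: o_1 = (0.8660, 0.5000, 1.0000)
after link 2: o_2 = (5.8660, 0.5000, 4.0000)
after link 3: o_3 = (0.8660, -0.5000, 4.0000)

0.866 -0.500 4.000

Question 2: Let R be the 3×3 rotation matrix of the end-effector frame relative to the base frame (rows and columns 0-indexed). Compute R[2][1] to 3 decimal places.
End-effector y-axis (col 1 of R) = (-0.0000,-0.0000,-1.0000)
R[2][1] = -1.0000

-1.000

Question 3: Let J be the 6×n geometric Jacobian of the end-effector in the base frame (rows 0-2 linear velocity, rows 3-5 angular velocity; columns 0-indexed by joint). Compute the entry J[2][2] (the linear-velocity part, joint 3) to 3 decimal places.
axis z_2 = (0.0000,-1.0000,0.0000); lever o_n−o_2 = (-5.0000,-1.0000,0.0000)
cross product → J_v[:, 2] = (-0.0000,-0.0000,-5.0000)
J_ω[:, 2] = z_2
entry J[2][2] = -5.0000

-5.000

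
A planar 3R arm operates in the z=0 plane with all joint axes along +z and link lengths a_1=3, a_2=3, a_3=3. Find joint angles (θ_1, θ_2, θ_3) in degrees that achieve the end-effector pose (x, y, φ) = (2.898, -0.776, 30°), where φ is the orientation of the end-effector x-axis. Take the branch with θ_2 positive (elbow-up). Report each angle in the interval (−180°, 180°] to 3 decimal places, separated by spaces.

wrist centre = target − a_3·(cos φ, sin φ) = (0.2999, -2.2760)
cos θ_2 = (5.2701−3²−3²)/(2·3·3) = -0.7072; θ_2 = 135.0088° (elbow-up)
β = atan2(-2.2760,0.2999) = -82.4930°; ψ = atan2(2.1210,0.8784) = 67.5044°
θ_1 = β − ψ = -149.9974°
θ_3 = φ − θ_1 − θ_2 = 44.9886° (wrapped to (-180°,180°])

-149.997 135.009 44.989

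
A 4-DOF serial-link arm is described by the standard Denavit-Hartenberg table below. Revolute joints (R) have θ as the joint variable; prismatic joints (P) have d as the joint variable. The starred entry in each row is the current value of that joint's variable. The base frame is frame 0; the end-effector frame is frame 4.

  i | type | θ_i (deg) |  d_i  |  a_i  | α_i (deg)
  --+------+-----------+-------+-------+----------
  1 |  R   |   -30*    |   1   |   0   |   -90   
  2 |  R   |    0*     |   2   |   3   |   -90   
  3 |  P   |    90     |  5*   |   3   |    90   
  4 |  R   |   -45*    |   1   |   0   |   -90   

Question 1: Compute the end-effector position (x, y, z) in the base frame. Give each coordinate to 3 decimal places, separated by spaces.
2.964 -2.866 -4.000

after link 1: o_1 = (0.0000, 0.0000, 1.0000)
after link 2: o_2 = (3.5981, 0.2321, 1.0000)
after link 3: o_3 = (2.0981, -2.3660, -4.0000)
after link 4: o_4 = (2.9641, -2.8660, -4.0000)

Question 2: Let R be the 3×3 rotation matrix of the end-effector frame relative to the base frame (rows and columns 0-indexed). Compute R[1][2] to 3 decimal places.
End-effector z-axis (col 2 of R) = (-0.3536,-0.6124,-0.7071)
R[1][2] = -0.6124

-0.612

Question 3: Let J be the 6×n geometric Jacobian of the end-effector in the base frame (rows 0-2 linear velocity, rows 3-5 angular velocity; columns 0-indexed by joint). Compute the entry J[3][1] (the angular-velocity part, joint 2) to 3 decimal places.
axis z_1 = (0.5000,0.8660,0.0000); lever o_n−o_1 = (2.9641,-2.8660,-5.0000)
cross product → J_v[:, 1] = (-4.3301,2.5000,-4.0000)
J_ω[:, 1] = z_1
entry J[3][1] = 0.5000

0.500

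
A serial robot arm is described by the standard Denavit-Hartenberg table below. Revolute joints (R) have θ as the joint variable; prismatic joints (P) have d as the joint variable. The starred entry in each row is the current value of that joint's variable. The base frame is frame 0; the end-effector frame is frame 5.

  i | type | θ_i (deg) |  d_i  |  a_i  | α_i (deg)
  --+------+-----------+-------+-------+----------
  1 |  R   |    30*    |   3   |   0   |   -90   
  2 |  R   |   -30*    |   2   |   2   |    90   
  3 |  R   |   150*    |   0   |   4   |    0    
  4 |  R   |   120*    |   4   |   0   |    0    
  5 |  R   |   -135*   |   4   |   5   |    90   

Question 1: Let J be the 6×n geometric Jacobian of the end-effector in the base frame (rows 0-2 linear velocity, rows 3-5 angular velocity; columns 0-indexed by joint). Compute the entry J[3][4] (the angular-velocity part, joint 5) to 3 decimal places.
axis z_4 = (-0.4330,-0.2500,0.8660); lever o_n−o_4 = (-6.1515,0.5309,1.6963)
cross product → J_v[:, 4] = (-0.8839,-4.5928,-1.7678)
J_ω[:, 4] = z_4
entry J[3][4] = -0.4330

-0.433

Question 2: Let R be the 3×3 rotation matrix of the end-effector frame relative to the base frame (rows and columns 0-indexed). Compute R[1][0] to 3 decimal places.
0.306

End-effector x-axis (col 0 of R) = (-0.8839,0.3062,-0.3536)
R[1][0] = 0.3062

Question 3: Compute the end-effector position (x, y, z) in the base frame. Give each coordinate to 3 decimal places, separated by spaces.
after link 1: o_1 = (0.0000, 0.0000, 3.0000)
after link 2: o_2 = (0.5000, 2.5981, 4.0000)
after link 3: o_3 = (-3.0981, 2.8301, 2.2679)
after link 4: o_4 = (-4.8301, 1.8301, 5.7321)
after link 5: o_5 = (-10.9816, 2.3611, 7.4284)

-10.982 2.361 7.428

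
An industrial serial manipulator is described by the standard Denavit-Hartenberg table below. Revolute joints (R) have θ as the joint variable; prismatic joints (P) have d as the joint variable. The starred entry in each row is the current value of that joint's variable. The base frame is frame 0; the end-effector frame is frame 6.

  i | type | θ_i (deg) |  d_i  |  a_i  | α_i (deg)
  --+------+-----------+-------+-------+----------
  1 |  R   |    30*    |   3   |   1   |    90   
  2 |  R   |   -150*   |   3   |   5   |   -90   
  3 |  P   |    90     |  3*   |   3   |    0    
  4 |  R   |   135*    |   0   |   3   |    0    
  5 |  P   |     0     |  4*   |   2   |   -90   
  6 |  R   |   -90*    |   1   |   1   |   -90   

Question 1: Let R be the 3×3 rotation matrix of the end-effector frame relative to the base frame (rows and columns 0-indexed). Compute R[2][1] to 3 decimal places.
0.354

End-effector y-axis (col 1 of R) = (0.1768,0.9186,0.3536)
R[2][1] = 0.3536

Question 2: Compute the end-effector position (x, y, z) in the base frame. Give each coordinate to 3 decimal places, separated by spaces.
after link 1: o_1 = (0.8660, 0.5000, 3.0000)
after link 2: o_2 = (-1.3840, -4.2631, 0.5000)
after link 3: o_3 = (-1.5849, -0.9151, -2.0981)
after link 4: o_4 = (1.0667, -1.8336, -1.0374)
after link 5: o_5 = (4.5665, -1.4460, -3.7944)
after link 6: o_6 = (4.8228, -2.1146, -5.0140)

4.823 -2.115 -5.014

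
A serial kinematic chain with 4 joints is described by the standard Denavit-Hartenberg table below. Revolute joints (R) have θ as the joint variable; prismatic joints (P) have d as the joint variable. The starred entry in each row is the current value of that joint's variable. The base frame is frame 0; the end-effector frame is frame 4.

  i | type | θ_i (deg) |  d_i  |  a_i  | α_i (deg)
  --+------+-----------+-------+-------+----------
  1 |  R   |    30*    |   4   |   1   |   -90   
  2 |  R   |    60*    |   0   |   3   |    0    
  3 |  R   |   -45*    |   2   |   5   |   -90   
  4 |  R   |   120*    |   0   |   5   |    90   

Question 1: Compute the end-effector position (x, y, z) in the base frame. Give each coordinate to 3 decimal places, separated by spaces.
5.421 0.439 0.755

after link 1: o_1 = (0.8660, 0.5000, 4.0000)
after link 2: o_2 = (2.1651, 1.2500, 1.4019)
after link 3: o_3 = (5.3476, 5.3969, 0.1078)
after link 4: o_4 = (5.4214, 0.4395, 0.7549)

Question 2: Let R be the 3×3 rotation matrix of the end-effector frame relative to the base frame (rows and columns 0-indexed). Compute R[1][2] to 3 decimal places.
-0.015

End-effector z-axis (col 2 of R) = (0.9744,-0.0148,-0.2241)
R[1][2] = -0.0148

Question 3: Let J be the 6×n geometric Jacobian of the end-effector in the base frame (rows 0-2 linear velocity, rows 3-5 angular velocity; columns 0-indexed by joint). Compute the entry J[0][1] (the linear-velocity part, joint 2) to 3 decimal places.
-2.810

axis z_1 = (-0.5000,0.8660,0.0000); lever o_n−o_1 = (4.5554,-0.0605,-3.2451)
cross product → J_v[:, 1] = (-2.8104,-1.6226,-3.9148)
J_ω[:, 1] = z_1
entry J[0][1] = -2.8104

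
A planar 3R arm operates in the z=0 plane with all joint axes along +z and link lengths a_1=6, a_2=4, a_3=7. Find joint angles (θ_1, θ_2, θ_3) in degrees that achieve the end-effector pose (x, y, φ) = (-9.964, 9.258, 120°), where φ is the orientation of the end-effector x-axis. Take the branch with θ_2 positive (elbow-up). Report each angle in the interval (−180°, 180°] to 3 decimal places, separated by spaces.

wrist centre = target − a_3·(cos φ, sin φ) = (-6.4640, 3.1958)
cos θ_2 = (51.9966−6²−4²)/(2·6·4) = -0.0001; θ_2 = 90.0041° (elbow-up)
β = atan2(3.1958,-6.4640) = 153.6921°; ψ = atan2(4.0000,5.9997) = 33.6913°
θ_1 = β − ψ = 120.0007°
θ_3 = φ − θ_1 − θ_2 = -90.0048° (wrapped to (-180°,180°])

120.001 90.004 -90.005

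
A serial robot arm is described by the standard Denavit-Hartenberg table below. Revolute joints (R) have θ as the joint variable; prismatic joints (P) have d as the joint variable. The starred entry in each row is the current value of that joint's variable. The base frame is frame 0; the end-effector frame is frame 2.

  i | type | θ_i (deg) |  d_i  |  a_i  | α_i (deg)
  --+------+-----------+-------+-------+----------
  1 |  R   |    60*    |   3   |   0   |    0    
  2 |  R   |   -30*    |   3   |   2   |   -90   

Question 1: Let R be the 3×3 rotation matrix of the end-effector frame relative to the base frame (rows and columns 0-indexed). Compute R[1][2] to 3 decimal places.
0.866

End-effector z-axis (col 2 of R) = (-0.5000,0.8660,0.0000)
R[1][2] = 0.8660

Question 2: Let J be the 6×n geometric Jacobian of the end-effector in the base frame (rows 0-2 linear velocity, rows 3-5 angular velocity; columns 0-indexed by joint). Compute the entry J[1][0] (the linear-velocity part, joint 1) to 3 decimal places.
1.732

axis z_0 = ẑ; lever o_n−o_0 = (1.7321,1.0000,6.0000)
cross product → J_v[:, 0] = (-1.0000,1.7321,0.0000)
J_ω[:, 0] = z_0
entry J[1][0] = 1.7321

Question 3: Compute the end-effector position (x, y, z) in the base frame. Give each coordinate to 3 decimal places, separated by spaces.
after link 1: o_1 = (0.0000, 0.0000, 3.0000)
after link 2: o_2 = (1.7321, 1.0000, 6.0000)

1.732 1.000 6.000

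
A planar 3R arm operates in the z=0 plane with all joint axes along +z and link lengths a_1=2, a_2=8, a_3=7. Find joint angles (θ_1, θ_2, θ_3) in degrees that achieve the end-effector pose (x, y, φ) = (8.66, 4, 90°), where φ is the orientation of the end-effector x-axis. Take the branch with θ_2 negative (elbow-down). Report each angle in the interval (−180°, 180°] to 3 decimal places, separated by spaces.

wrist centre = target − a_3·(cos φ, sin φ) = (8.6600, -3.0000)
cos θ_2 = (83.9956−2²−8²)/(2·2·8) = 0.4999; θ_2 = -60.0091° (elbow-down)
β = atan2(-3.0000,8.6600) = -19.1071°; ψ = atan2(-6.9288,5.9989) = -49.1144°
θ_1 = β − ψ = 30.0073°
θ_3 = φ − θ_1 − θ_2 = 120.0018° (wrapped to (-180°,180°])

30.007 -60.009 120.002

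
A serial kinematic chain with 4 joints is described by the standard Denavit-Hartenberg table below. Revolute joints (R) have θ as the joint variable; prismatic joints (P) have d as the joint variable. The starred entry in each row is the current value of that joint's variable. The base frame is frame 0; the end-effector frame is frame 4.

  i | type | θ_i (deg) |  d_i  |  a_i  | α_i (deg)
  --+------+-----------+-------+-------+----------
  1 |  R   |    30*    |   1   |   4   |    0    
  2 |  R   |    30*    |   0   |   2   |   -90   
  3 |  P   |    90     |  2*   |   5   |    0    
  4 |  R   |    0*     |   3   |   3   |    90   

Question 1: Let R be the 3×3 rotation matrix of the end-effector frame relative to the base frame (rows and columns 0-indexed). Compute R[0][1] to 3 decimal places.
End-effector y-axis (col 1 of R) = (-0.8660,0.5000,0.0000)
R[0][1] = -0.8660

-0.866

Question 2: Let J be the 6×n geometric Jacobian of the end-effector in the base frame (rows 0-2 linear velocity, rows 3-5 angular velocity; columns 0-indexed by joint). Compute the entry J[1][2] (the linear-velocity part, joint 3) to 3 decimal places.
prismatic axis z_2 = (-0.8660,0.5000,0.0000)
J_v[:, 2] = z_2; J_ω[:, 2] = (0,0,0)
entry J[1][2] = 0.5000

0.500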